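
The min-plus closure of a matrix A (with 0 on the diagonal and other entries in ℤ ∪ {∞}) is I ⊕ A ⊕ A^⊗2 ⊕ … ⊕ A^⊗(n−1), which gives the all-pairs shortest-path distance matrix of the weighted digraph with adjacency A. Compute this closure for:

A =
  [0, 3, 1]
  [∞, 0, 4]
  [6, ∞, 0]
Closure =
  [0, 3, 1]
  [10, 0, 4]
  [6, 9, 0]

This is the Floyd-Warshall all-pairs shortest-path computation. For each intermediate vertex k = 0, 1, …, 2, update dist[i][j] ← min(dist[i][j], dist[i][k] + dist[k][j]). The final matrix gives, for each (i, j), the minimum total weight of any directed path from i to j (possibly empty when i = j).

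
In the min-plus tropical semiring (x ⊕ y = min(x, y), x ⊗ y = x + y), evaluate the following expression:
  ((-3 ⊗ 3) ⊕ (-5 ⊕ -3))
((-3 ⊗ 3) ⊕ (-5 ⊕ -3)) = -5

Expand innermost to outermost. Recall ⊕ takes the minimum of its arguments and ⊗ takes their sum. Working out the expression ((-3 ⊗ 3) ⊕ (-5 ⊕ -3)) gives -5.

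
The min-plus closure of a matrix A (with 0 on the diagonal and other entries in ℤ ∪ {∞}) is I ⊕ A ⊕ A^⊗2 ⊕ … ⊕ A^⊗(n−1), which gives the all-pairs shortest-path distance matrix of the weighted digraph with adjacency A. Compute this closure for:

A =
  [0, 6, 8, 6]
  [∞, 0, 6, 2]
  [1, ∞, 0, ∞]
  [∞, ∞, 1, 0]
Closure =
  [0, 6, 7, 6]
  [4, 0, 3, 2]
  [1, 7, 0, 7]
  [2, 8, 1, 0]

This is the Floyd-Warshall all-pairs shortest-path computation. For each intermediate vertex k = 0, 1, …, 3, update dist[i][j] ← min(dist[i][j], dist[i][k] + dist[k][j]). The final matrix gives, for each (i, j), the minimum total weight of any directed path from i to j (possibly empty when i = j).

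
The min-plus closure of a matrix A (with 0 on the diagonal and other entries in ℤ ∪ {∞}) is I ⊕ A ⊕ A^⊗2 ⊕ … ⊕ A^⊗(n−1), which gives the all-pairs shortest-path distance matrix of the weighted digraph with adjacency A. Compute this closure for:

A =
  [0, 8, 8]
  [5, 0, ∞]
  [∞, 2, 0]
Closure =
  [0, 8, 8]
  [5, 0, 13]
  [7, 2, 0]

This is the Floyd-Warshall all-pairs shortest-path computation. For each intermediate vertex k = 0, 1, …, 2, update dist[i][j] ← min(dist[i][j], dist[i][k] + dist[k][j]). The final matrix gives, for each (i, j), the minimum total weight of any directed path from i to j (possibly empty when i = j).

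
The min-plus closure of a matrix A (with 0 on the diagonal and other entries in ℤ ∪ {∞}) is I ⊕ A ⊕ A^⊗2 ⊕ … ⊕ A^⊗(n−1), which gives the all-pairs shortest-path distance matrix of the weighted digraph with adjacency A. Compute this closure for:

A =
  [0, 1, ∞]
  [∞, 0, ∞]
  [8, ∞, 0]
Closure =
  [0, 1, ∞]
  [∞, 0, ∞]
  [8, 9, 0]

This is the Floyd-Warshall all-pairs shortest-path computation. For each intermediate vertex k = 0, 1, …, 2, update dist[i][j] ← min(dist[i][j], dist[i][k] + dist[k][j]). The final matrix gives, for each (i, j), the minimum total weight of any directed path from i to j (possibly empty when i = j).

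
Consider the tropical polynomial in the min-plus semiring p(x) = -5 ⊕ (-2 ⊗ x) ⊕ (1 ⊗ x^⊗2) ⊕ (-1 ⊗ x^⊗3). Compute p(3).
p(3) = -5

A tropical monomial a ⊗ x^⊗i evaluates to a + i · x. Evaluating each term at x = 3:
  Term 0 contributes -5 + 0 · 3 = -5
  Term 1 contributes -2 + 1 · 3 = 1
  Term 2 contributes 1 + 2 · 3 = 7
  Term 3 contributes -1 + 3 · 3 = 8
p(3) = ⊕ of these = min[-5, 1, 7, 8] = -5.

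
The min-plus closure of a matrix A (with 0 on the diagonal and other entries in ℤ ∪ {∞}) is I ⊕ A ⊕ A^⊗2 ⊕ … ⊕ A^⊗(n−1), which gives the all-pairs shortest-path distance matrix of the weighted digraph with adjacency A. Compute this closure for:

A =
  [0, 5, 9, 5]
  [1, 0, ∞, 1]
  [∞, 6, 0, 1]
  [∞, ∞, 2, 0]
Closure =
  [0, 5, 7, 5]
  [1, 0, 3, 1]
  [7, 6, 0, 1]
  [9, 8, 2, 0]

This is the Floyd-Warshall all-pairs shortest-path computation. For each intermediate vertex k = 0, 1, …, 3, update dist[i][j] ← min(dist[i][j], dist[i][k] + dist[k][j]). The final matrix gives, for each (i, j), the minimum total weight of any directed path from i to j (possibly empty when i = j).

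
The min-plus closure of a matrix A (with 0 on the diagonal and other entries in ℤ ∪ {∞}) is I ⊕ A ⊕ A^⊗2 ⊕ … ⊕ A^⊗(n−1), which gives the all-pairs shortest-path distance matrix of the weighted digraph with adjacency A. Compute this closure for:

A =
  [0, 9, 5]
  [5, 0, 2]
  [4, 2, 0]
Closure =
  [0, 7, 5]
  [5, 0, 2]
  [4, 2, 0]

This is the Floyd-Warshall all-pairs shortest-path computation. For each intermediate vertex k = 0, 1, …, 2, update dist[i][j] ← min(dist[i][j], dist[i][k] + dist[k][j]). The final matrix gives, for each (i, j), the minimum total weight of any directed path from i to j (possibly empty when i = j).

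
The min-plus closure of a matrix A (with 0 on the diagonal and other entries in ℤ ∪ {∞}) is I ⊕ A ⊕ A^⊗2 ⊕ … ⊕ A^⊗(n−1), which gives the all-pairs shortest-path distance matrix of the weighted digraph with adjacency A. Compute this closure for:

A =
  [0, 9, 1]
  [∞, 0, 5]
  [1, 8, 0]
Closure =
  [0, 9, 1]
  [6, 0, 5]
  [1, 8, 0]

This is the Floyd-Warshall all-pairs shortest-path computation. For each intermediate vertex k = 0, 1, …, 2, update dist[i][j] ← min(dist[i][j], dist[i][k] + dist[k][j]). The final matrix gives, for each (i, j), the minimum total weight of any directed path from i to j (possibly empty when i = j).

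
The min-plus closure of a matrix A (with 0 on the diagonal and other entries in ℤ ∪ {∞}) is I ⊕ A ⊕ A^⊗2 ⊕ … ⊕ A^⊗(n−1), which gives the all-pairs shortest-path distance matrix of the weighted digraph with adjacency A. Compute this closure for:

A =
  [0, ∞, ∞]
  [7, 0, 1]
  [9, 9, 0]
Closure =
  [0, ∞, ∞]
  [7, 0, 1]
  [9, 9, 0]

This is the Floyd-Warshall all-pairs shortest-path computation. For each intermediate vertex k = 0, 1, …, 2, update dist[i][j] ← min(dist[i][j], dist[i][k] + dist[k][j]). The final matrix gives, for each (i, j), the minimum total weight of any directed path from i to j (possibly empty when i = j).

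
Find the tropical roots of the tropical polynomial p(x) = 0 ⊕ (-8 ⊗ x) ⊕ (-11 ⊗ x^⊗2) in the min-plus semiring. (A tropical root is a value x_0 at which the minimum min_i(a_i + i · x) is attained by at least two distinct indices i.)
Roots: {3, 8}

Each tropical root is a break point of the lower envelope of the lines y = a_i + i · x (there are 3 lines, with slopes 0, 1, ..., 2). Only the lines that attain the minimum somewhere contribute to roots; other lines are dominated. Here the surviving (envelope) indices are i = 2, i = 1, i = 0.
Intersections between consecutive envelope lines give the roots: for adjacent envelope indices i < j the intersection is x = (a_i − a_j) / (j − i). Reading off the sorted break points: {3, 8}.
Verification: at each break x_0, at least two indices attain the minimum of min_i(a_i + i · x_0).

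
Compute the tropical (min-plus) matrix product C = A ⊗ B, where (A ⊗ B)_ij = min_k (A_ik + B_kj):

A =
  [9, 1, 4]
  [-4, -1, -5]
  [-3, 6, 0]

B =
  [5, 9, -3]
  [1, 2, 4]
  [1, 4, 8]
A ⊗ B =
  [2, 3, 5]
  [-4, -1, -7]
  [1, 4, -6]

Apply the min-plus product entry-by-entry:
  C[0][0] = min over k of (A[0][0] + B[0][0] = 9 + 5 = 14, A[0][1] + B[1][0] = 1 + 1 = 2, A[0][2] + B[2][0] = 4 + 1 = 5) = 2 (attained at k = 1)
  C[0][1] = min over k of (A[0][0] + B[0][1] = 9 + 9 = 18, A[0][1] + B[1][1] = 1 + 2 = 3, A[0][2] + B[2][1] = 4 + 4 = 8) = 3 (attained at k = 1)
  C[0][2] = min over k of (A[0][0] + B[0][2] = 9 + -3 = 6, A[0][1] + B[1][2] = 1 + 4 = 5, A[0][2] + B[2][2] = 4 + 8 = 12) = 5 (attained at k = 1)
  C[1][0] = min over k of (A[1][0] + B[0][0] = -4 + 5 = 1, A[1][1] + B[1][0] = -1 + 1 = 0, A[1][2] + B[2][0] = -5 + 1 = -4) = -4 (attained at k = 2)
  C[1][1] = min over k of (A[1][0] + B[0][1] = -4 + 9 = 5, A[1][1] + B[1][1] = -1 + 2 = 1, A[1][2] + B[2][1] = -5 + 4 = -1) = -1 (attained at k = 2)
  C[1][2] = min over k of (A[1][0] + B[0][2] = -4 + -3 = -7, A[1][1] + B[1][2] = -1 + 4 = 3, A[1][2] + B[2][2] = -5 + 8 = 3) = -7 (attained at k = 0)
  C[2][0] = min over k of (A[2][0] + B[0][0] = -3 + 5 = 2, A[2][1] + B[1][0] = 6 + 1 = 7, A[2][2] + B[2][0] = 0 + 1 = 1) = 1 (attained at k = 2)
  C[2][1] = min over k of (A[2][0] + B[0][1] = -3 + 9 = 6, A[2][1] + B[1][1] = 6 + 2 = 8, A[2][2] + B[2][1] = 0 + 4 = 4) = 4 (attained at k = 2)
  C[2][2] = min over k of (A[2][0] + B[0][2] = -3 + -3 = -6, A[2][1] + B[1][2] = 6 + 4 = 10, A[2][2] + B[2][2] = 0 + 8 = 8) = -6 (attained at k = 0)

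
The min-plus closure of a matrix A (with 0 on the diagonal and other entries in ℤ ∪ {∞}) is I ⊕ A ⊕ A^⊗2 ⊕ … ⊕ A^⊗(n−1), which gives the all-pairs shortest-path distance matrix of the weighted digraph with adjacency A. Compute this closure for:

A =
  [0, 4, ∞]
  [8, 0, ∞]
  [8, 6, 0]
Closure =
  [0, 4, ∞]
  [8, 0, ∞]
  [8, 6, 0]

This is the Floyd-Warshall all-pairs shortest-path computation. For each intermediate vertex k = 0, 1, …, 2, update dist[i][j] ← min(dist[i][j], dist[i][k] + dist[k][j]). The final matrix gives, for each (i, j), the minimum total weight of any directed path from i to j (possibly empty when i = j).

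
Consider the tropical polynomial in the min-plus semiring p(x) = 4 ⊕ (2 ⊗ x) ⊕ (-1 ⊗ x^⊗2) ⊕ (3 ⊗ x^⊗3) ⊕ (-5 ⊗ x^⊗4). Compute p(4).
p(4) = 4

A tropical monomial a ⊗ x^⊗i evaluates to a + i · x. Evaluating each term at x = 4:
  Term 0 contributes 4 + 0 · 4 = 4
  Term 1 contributes 2 + 1 · 4 = 6
  Term 2 contributes -1 + 2 · 4 = 7
  Term 3 contributes 3 + 3 · 4 = 15
  Term 4 contributes -5 + 4 · 4 = 11
p(4) = ⊕ of these = min[4, 6, 7, 15, 11] = 4.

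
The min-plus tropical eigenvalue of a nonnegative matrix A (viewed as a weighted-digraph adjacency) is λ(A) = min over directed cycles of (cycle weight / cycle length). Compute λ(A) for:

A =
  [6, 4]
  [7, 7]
λ(A) = 11/2

Enumerate directed cycles and compute their means (weight / length). Sample:
  cycle 0 → 0: weight = 6, length = 1, mean = 6/1 ≈ 6.000
  cycle 1 → 1: weight = 7, length = 1, mean = 7/1 ≈ 7.000
  cycle 0 → 1 → 0: weight = 11, length = 2, mean = 11/2 ≈ 5.500
  cycle 1 → 0 → 1: weight = 11, length = 2, mean = 11/2 ≈ 5.500
Minimum mean = 5.500, attained e.g. along the cycle 0 → 1 → 0 with weight 11 and length 2. So λ(A) = 11/2 = 11/2.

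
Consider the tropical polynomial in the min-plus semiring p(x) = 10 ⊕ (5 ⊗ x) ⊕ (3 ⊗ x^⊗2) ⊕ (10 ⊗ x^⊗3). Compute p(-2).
p(-2) = -1

A tropical monomial a ⊗ x^⊗i evaluates to a + i · x. Evaluating each term at x = -2:
  Term 0 contributes 10 + 0 · -2 = 10
  Term 1 contributes 5 + 1 · -2 = 3
  Term 2 contributes 3 + 2 · -2 = -1
  Term 3 contributes 10 + 3 · -2 = 4
p(-2) = ⊕ of these = min[10, 3, -1, 4] = -1.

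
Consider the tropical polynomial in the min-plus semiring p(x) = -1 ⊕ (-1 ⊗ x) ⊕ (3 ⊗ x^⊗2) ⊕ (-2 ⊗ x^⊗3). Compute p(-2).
p(-2) = -8

A tropical monomial a ⊗ x^⊗i evaluates to a + i · x. Evaluating each term at x = -2:
  Term 0 contributes -1 + 0 · -2 = -1
  Term 1 contributes -1 + 1 · -2 = -3
  Term 2 contributes 3 + 2 · -2 = -1
  Term 3 contributes -2 + 3 · -2 = -8
p(-2) = ⊕ of these = min[-1, -3, -1, -8] = -8.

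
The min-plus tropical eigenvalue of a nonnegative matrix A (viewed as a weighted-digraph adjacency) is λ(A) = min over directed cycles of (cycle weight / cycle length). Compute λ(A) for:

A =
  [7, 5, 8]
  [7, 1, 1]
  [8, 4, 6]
λ(A) = 1

Enumerate directed cycles and compute their means (weight / length). Sample:
  cycle 0 → 0: weight = 7, length = 1, mean = 7/1 ≈ 7.000
  cycle 1 → 1: weight = 1, length = 1, mean = 1/1 ≈ 1.000
  cycle 2 → 2: weight = 6, length = 1, mean = 6/1 ≈ 6.000
  cycle 0 → 1 → 0: weight = 12, length = 2, mean = 12/2 ≈ 6.000
  cycle 0 → 2 → 0: weight = 16, length = 2, mean = 16/2 ≈ 8.000
  cycle 1 → 0 → 1: weight = 12, length = 2, mean = 12/2 ≈ 6.000
Minimum mean = 1.000, attained e.g. along the cycle 1 → 1 with weight 1 and length 1. So λ(A) = 1/1 = 1.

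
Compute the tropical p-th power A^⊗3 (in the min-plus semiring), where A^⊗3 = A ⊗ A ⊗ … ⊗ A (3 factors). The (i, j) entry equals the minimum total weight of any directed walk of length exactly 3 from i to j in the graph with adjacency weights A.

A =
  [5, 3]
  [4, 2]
A^⊗3 =
  [9, 7]
  [8, 6]

Each entry (A^⊗3)_ij equals the minimum over all length-3 walks i = v_0 → v_1 → … → v_3 = j of Σ_t A[v_t][v_{t+1}]. For example, for (i, j) = (0, 1) we minimise over 4 possible intermediate vertex sequences; the minimum is 7, attained along the walk 0 → 1 → 1 → 1.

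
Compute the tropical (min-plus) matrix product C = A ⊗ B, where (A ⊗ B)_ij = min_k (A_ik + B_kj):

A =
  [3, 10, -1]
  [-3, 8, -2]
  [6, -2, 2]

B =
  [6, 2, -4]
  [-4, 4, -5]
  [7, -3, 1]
A ⊗ B =
  [6, -4, -1]
  [3, -5, -7]
  [-6, -1, -7]

Apply the min-plus product entry-by-entry:
  C[0][0] = min over k of (A[0][0] + B[0][0] = 3 + 6 = 9, A[0][1] + B[1][0] = 10 + -4 = 6, A[0][2] + B[2][0] = -1 + 7 = 6) = 6 (attained at k = 1)
  C[0][1] = min over k of (A[0][0] + B[0][1] = 3 + 2 = 5, A[0][1] + B[1][1] = 10 + 4 = 14, A[0][2] + B[2][1] = -1 + -3 = -4) = -4 (attained at k = 2)
  C[0][2] = min over k of (A[0][0] + B[0][2] = 3 + -4 = -1, A[0][1] + B[1][2] = 10 + -5 = 5, A[0][2] + B[2][2] = -1 + 1 = 0) = -1 (attained at k = 0)
  C[1][0] = min over k of (A[1][0] + B[0][0] = -3 + 6 = 3, A[1][1] + B[1][0] = 8 + -4 = 4, A[1][2] + B[2][0] = -2 + 7 = 5) = 3 (attained at k = 0)
  C[1][1] = min over k of (A[1][0] + B[0][1] = -3 + 2 = -1, A[1][1] + B[1][1] = 8 + 4 = 12, A[1][2] + B[2][1] = -2 + -3 = -5) = -5 (attained at k = 2)
  C[1][2] = min over k of (A[1][0] + B[0][2] = -3 + -4 = -7, A[1][1] + B[1][2] = 8 + -5 = 3, A[1][2] + B[2][2] = -2 + 1 = -1) = -7 (attained at k = 0)
  C[2][0] = min over k of (A[2][0] + B[0][0] = 6 + 6 = 12, A[2][1] + B[1][0] = -2 + -4 = -6, A[2][2] + B[2][0] = 2 + 7 = 9) = -6 (attained at k = 1)
  C[2][1] = min over k of (A[2][0] + B[0][1] = 6 + 2 = 8, A[2][1] + B[1][1] = -2 + 4 = 2, A[2][2] + B[2][1] = 2 + -3 = -1) = -1 (attained at k = 2)
  C[2][2] = min over k of (A[2][0] + B[0][2] = 6 + -4 = 2, A[2][1] + B[1][2] = -2 + -5 = -7, A[2][2] + B[2][2] = 2 + 1 = 3) = -7 (attained at k = 1)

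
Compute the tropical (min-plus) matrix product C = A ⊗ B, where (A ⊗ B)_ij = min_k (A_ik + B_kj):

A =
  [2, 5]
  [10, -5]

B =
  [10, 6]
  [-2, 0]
A ⊗ B =
  [3, 5]
  [-7, -5]

Apply the min-plus product entry-by-entry:
  C[0][0] = min over k of (A[0][0] + B[0][0] = 2 + 10 = 12, A[0][1] + B[1][0] = 5 + -2 = 3) = 3 (attained at k = 1)
  C[0][1] = min over k of (A[0][0] + B[0][1] = 2 + 6 = 8, A[0][1] + B[1][1] = 5 + 0 = 5) = 5 (attained at k = 1)
  C[1][0] = min over k of (A[1][0] + B[0][0] = 10 + 10 = 20, A[1][1] + B[1][0] = -5 + -2 = -7) = -7 (attained at k = 1)
  C[1][1] = min over k of (A[1][0] + B[0][1] = 10 + 6 = 16, A[1][1] + B[1][1] = -5 + 0 = -5) = -5 (attained at k = 1)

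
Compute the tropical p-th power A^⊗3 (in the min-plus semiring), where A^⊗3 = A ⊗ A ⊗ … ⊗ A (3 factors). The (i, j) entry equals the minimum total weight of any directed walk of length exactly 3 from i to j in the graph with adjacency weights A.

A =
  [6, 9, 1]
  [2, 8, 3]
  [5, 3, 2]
A^⊗3 =
  [6, 6, 5]
  [8, 6, 5]
  [7, 7, 6]

Each entry (A^⊗3)_ij equals the minimum over all length-3 walks i = v_0 → v_1 → … → v_3 = j of Σ_t A[v_t][v_{t+1}]. For example, for (i, j) = (0, 2) we minimise over 9 possible intermediate vertex sequences; the minimum is 5, attained along the walk 0 → 2 → 2 → 2.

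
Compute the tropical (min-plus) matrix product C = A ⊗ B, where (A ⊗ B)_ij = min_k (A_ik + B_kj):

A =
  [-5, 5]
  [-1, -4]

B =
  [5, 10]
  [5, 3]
A ⊗ B =
  [0, 5]
  [1, -1]

Apply the min-plus product entry-by-entry:
  C[0][0] = min over k of (A[0][0] + B[0][0] = -5 + 5 = 0, A[0][1] + B[1][0] = 5 + 5 = 10) = 0 (attained at k = 0)
  C[0][1] = min over k of (A[0][0] + B[0][1] = -5 + 10 = 5, A[0][1] + B[1][1] = 5 + 3 = 8) = 5 (attained at k = 0)
  C[1][0] = min over k of (A[1][0] + B[0][0] = -1 + 5 = 4, A[1][1] + B[1][0] = -4 + 5 = 1) = 1 (attained at k = 1)
  C[1][1] = min over k of (A[1][0] + B[0][1] = -1 + 10 = 9, A[1][1] + B[1][1] = -4 + 3 = -1) = -1 (attained at k = 1)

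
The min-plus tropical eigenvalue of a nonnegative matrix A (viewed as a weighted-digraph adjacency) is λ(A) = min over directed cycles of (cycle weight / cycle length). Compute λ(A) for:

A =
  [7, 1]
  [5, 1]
λ(A) = 1

Enumerate directed cycles and compute their means (weight / length). Sample:
  cycle 0 → 0: weight = 7, length = 1, mean = 7/1 ≈ 7.000
  cycle 1 → 1: weight = 1, length = 1, mean = 1/1 ≈ 1.000
  cycle 0 → 1 → 0: weight = 6, length = 2, mean = 6/2 ≈ 3.000
  cycle 1 → 0 → 1: weight = 6, length = 2, mean = 6/2 ≈ 3.000
Minimum mean = 1.000, attained e.g. along the cycle 1 → 1 with weight 1 and length 1. So λ(A) = 1/1 = 1.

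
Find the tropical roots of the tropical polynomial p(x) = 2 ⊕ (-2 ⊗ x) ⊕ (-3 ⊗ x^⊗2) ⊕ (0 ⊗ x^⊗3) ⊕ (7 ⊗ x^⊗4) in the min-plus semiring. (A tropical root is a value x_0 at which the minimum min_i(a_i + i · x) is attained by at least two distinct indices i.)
Roots: {-7, -3, 1, 4}

Each tropical root is a break point of the lower envelope of the lines y = a_i + i · x (there are 5 lines, with slopes 0, 1, ..., 4). Only the lines that attain the minimum somewhere contribute to roots; other lines are dominated. Here the surviving (envelope) indices are i = 4, i = 3, i = 2, i = 1, i = 0.
Intersections between consecutive envelope lines give the roots: for adjacent envelope indices i < j the intersection is x = (a_i − a_j) / (j − i). Reading off the sorted break points: {-7, -3, 1, 4}.
Verification: at each break x_0, at least two indices attain the minimum of min_i(a_i + i · x_0).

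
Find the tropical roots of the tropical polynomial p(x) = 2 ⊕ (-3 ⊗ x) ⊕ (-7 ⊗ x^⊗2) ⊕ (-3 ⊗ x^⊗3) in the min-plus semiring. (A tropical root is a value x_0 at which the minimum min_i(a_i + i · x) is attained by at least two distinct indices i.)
Roots: {-4, 4, 5}

Each tropical root is a break point of the lower envelope of the lines y = a_i + i · x (there are 4 lines, with slopes 0, 1, ..., 3). Only the lines that attain the minimum somewhere contribute to roots; other lines are dominated. Here the surviving (envelope) indices are i = 3, i = 2, i = 1, i = 0.
Intersections between consecutive envelope lines give the roots: for adjacent envelope indices i < j the intersection is x = (a_i − a_j) / (j − i). Reading off the sorted break points: {-4, 4, 5}.
Verification: at each break x_0, at least two indices attain the minimum of min_i(a_i + i · x_0).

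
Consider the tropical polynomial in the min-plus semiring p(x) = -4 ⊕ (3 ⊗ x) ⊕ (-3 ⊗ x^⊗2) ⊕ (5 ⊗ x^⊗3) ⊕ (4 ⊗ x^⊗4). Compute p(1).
p(1) = -4

A tropical monomial a ⊗ x^⊗i evaluates to a + i · x. Evaluating each term at x = 1:
  Term 0 contributes -4 + 0 · 1 = -4
  Term 1 contributes 3 + 1 · 1 = 4
  Term 2 contributes -3 + 2 · 1 = -1
  Term 3 contributes 5 + 3 · 1 = 8
  Term 4 contributes 4 + 4 · 1 = 8
p(1) = ⊕ of these = min[-4, 4, -1, 8, 8] = -4.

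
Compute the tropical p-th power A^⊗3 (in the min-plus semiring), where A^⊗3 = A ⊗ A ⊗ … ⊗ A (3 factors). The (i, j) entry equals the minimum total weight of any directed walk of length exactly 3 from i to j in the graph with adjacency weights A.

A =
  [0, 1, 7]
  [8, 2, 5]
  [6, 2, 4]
A^⊗3 =
  [0, 1, 6]
  [8, 6, 9]
  [6, 6, 9]

Each entry (A^⊗3)_ij equals the minimum over all length-3 walks i = v_0 → v_1 → … → v_3 = j of Σ_t A[v_t][v_{t+1}]. For example, for (i, j) = (0, 2) we minimise over 9 possible intermediate vertex sequences; the minimum is 6, attained along the walk 0 → 0 → 1 → 2.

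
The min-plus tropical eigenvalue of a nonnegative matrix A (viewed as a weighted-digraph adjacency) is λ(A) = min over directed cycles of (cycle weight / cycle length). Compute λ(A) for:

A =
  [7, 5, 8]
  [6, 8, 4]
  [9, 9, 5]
λ(A) = 5

Enumerate directed cycles and compute their means (weight / length). Sample:
  cycle 0 → 0: weight = 7, length = 1, mean = 7/1 ≈ 7.000
  cycle 1 → 1: weight = 8, length = 1, mean = 8/1 ≈ 8.000
  cycle 2 → 2: weight = 5, length = 1, mean = 5/1 ≈ 5.000
  cycle 0 → 1 → 0: weight = 11, length = 2, mean = 11/2 ≈ 5.500
  cycle 0 → 2 → 0: weight = 17, length = 2, mean = 17/2 ≈ 8.500
  cycle 1 → 0 → 1: weight = 11, length = 2, mean = 11/2 ≈ 5.500
Minimum mean = 5.000, attained e.g. along the cycle 2 → 2 with weight 5 and length 1. So λ(A) = 5/1 = 5.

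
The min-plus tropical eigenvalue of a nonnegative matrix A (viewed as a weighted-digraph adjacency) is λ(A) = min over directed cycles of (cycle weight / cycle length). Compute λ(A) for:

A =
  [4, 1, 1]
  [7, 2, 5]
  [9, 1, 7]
λ(A) = 2

Enumerate directed cycles and compute their means (weight / length). Sample:
  cycle 0 → 0: weight = 4, length = 1, mean = 4/1 ≈ 4.000
  cycle 1 → 1: weight = 2, length = 1, mean = 2/1 ≈ 2.000
  cycle 2 → 2: weight = 7, length = 1, mean = 7/1 ≈ 7.000
  cycle 0 → 1 → 0: weight = 8, length = 2, mean = 8/2 ≈ 4.000
  cycle 0 → 2 → 0: weight = 10, length = 2, mean = 10/2 ≈ 5.000
  cycle 1 → 0 → 1: weight = 8, length = 2, mean = 8/2 ≈ 4.000
Minimum mean = 2.000, attained e.g. along the cycle 1 → 1 with weight 2 and length 1. So λ(A) = 2/1 = 2.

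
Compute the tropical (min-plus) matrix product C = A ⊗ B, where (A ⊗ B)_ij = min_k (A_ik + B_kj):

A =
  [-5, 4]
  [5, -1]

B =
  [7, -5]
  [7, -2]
A ⊗ B =
  [2, -10]
  [6, -3]

Apply the min-plus product entry-by-entry:
  C[0][0] = min over k of (A[0][0] + B[0][0] = -5 + 7 = 2, A[0][1] + B[1][0] = 4 + 7 = 11) = 2 (attained at k = 0)
  C[0][1] = min over k of (A[0][0] + B[0][1] = -5 + -5 = -10, A[0][1] + B[1][1] = 4 + -2 = 2) = -10 (attained at k = 0)
  C[1][0] = min over k of (A[1][0] + B[0][0] = 5 + 7 = 12, A[1][1] + B[1][0] = -1 + 7 = 6) = 6 (attained at k = 1)
  C[1][1] = min over k of (A[1][0] + B[0][1] = 5 + -5 = 0, A[1][1] + B[1][1] = -1 + -2 = -3) = -3 (attained at k = 1)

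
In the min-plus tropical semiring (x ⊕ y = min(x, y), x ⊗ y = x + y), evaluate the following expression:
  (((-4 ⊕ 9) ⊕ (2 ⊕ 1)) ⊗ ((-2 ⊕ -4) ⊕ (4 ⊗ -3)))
(((-4 ⊕ 9) ⊕ (2 ⊕ 1)) ⊗ ((-2 ⊕ -4) ⊕ (4 ⊗ -3))) = -8

Expand innermost to outermost. Recall ⊕ takes the minimum of its arguments and ⊗ takes their sum. Working out the expression (((-4 ⊕ 9) ⊕ (2 ⊕ 1)) ⊗ ((-2 ⊕ -4) ⊕ (4 ⊗ -3))) gives -8.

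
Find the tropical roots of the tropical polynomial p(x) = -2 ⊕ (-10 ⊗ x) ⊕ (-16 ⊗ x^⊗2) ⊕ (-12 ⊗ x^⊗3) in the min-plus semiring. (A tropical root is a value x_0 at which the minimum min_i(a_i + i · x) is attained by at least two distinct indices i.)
Roots: {-4, 6, 8}

Each tropical root is a break point of the lower envelope of the lines y = a_i + i · x (there are 4 lines, with slopes 0, 1, ..., 3). Only the lines that attain the minimum somewhere contribute to roots; other lines are dominated. Here the surviving (envelope) indices are i = 3, i = 2, i = 1, i = 0.
Intersections between consecutive envelope lines give the roots: for adjacent envelope indices i < j the intersection is x = (a_i − a_j) / (j − i). Reading off the sorted break points: {-4, 6, 8}.
Verification: at each break x_0, at least two indices attain the minimum of min_i(a_i + i · x_0).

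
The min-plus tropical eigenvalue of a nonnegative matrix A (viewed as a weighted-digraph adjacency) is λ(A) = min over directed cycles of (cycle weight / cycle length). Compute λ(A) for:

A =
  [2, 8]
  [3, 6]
λ(A) = 2

Enumerate directed cycles and compute their means (weight / length). Sample:
  cycle 0 → 0: weight = 2, length = 1, mean = 2/1 ≈ 2.000
  cycle 1 → 1: weight = 6, length = 1, mean = 6/1 ≈ 6.000
  cycle 0 → 1 → 0: weight = 11, length = 2, mean = 11/2 ≈ 5.500
  cycle 1 → 0 → 1: weight = 11, length = 2, mean = 11/2 ≈ 5.500
Minimum mean = 2.000, attained e.g. along the cycle 0 → 0 with weight 2 and length 1. So λ(A) = 2/1 = 2.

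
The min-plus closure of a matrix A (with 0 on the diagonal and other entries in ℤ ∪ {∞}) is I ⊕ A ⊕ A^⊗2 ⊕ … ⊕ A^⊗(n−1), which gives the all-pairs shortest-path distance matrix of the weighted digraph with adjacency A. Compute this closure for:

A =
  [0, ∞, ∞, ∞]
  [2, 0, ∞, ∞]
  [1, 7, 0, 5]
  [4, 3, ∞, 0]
Closure =
  [0, ∞, ∞, ∞]
  [2, 0, ∞, ∞]
  [1, 7, 0, 5]
  [4, 3, ∞, 0]

This is the Floyd-Warshall all-pairs shortest-path computation. For each intermediate vertex k = 0, 1, …, 3, update dist[i][j] ← min(dist[i][j], dist[i][k] + dist[k][j]). The final matrix gives, for each (i, j), the minimum total weight of any directed path from i to j (possibly empty when i = j).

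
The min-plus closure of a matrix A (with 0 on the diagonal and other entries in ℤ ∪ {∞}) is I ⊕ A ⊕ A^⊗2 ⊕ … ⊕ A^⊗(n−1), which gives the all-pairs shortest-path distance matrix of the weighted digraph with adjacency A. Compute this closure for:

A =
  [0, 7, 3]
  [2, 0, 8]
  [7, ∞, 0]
Closure =
  [0, 7, 3]
  [2, 0, 5]
  [7, 14, 0]

This is the Floyd-Warshall all-pairs shortest-path computation. For each intermediate vertex k = 0, 1, …, 2, update dist[i][j] ← min(dist[i][j], dist[i][k] + dist[k][j]). The final matrix gives, for each (i, j), the minimum total weight of any directed path from i to j (possibly empty when i = j).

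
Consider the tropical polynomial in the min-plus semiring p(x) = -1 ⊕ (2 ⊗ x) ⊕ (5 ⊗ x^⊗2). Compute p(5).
p(5) = -1

A tropical monomial a ⊗ x^⊗i evaluates to a + i · x. Evaluating each term at x = 5:
  Term 0 contributes -1 + 0 · 5 = -1
  Term 1 contributes 2 + 1 · 5 = 7
  Term 2 contributes 5 + 2 · 5 = 15
p(5) = ⊕ of these = min[-1, 7, 15] = -1.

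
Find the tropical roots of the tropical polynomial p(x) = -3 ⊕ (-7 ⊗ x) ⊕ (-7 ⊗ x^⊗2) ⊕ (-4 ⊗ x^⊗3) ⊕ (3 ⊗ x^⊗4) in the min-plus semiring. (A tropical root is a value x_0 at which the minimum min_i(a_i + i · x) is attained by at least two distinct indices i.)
Roots: {-7, -3, 0, 4}

Each tropical root is a break point of the lower envelope of the lines y = a_i + i · x (there are 5 lines, with slopes 0, 1, ..., 4). Only the lines that attain the minimum somewhere contribute to roots; other lines are dominated. Here the surviving (envelope) indices are i = 4, i = 3, i = 2, i = 1, i = 0.
Intersections between consecutive envelope lines give the roots: for adjacent envelope indices i < j the intersection is x = (a_i − a_j) / (j − i). Reading off the sorted break points: {-7, -3, 0, 4}.
Verification: at each break x_0, at least two indices attain the minimum of min_i(a_i + i · x_0).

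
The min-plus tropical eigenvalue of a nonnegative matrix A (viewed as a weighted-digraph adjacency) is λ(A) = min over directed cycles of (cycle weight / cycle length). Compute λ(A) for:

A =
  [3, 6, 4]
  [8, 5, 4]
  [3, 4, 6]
λ(A) = 3

Enumerate directed cycles and compute their means (weight / length). Sample:
  cycle 0 → 0: weight = 3, length = 1, mean = 3/1 ≈ 3.000
  cycle 1 → 1: weight = 5, length = 1, mean = 5/1 ≈ 5.000
  cycle 2 → 2: weight = 6, length = 1, mean = 6/1 ≈ 6.000
  cycle 0 → 1 → 0: weight = 14, length = 2, mean = 14/2 ≈ 7.000
  cycle 0 → 2 → 0: weight = 7, length = 2, mean = 7/2 ≈ 3.500
  cycle 1 → 0 → 1: weight = 14, length = 2, mean = 14/2 ≈ 7.000
Minimum mean = 3.000, attained e.g. along the cycle 0 → 0 with weight 3 and length 1. So λ(A) = 3/1 = 3.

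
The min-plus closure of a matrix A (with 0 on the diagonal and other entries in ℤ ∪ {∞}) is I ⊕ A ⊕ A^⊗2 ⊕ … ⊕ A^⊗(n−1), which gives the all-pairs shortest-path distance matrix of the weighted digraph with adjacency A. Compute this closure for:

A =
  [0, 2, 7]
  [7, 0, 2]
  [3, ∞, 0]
Closure =
  [0, 2, 4]
  [5, 0, 2]
  [3, 5, 0]

This is the Floyd-Warshall all-pairs shortest-path computation. For each intermediate vertex k = 0, 1, …, 2, update dist[i][j] ← min(dist[i][j], dist[i][k] + dist[k][j]). The final matrix gives, for each (i, j), the minimum total weight of any directed path from i to j (possibly empty when i = j).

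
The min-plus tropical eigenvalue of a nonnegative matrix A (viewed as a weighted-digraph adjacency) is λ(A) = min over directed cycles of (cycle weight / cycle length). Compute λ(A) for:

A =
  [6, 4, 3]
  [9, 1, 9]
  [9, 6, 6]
λ(A) = 1

Enumerate directed cycles and compute their means (weight / length). Sample:
  cycle 0 → 0: weight = 6, length = 1, mean = 6/1 ≈ 6.000
  cycle 1 → 1: weight = 1, length = 1, mean = 1/1 ≈ 1.000
  cycle 2 → 2: weight = 6, length = 1, mean = 6/1 ≈ 6.000
  cycle 0 → 1 → 0: weight = 13, length = 2, mean = 13/2 ≈ 6.500
  cycle 0 → 2 → 0: weight = 12, length = 2, mean = 12/2 ≈ 6.000
  cycle 1 → 0 → 1: weight = 13, length = 2, mean = 13/2 ≈ 6.500
Minimum mean = 1.000, attained e.g. along the cycle 1 → 1 with weight 1 and length 1. So λ(A) = 1/1 = 1.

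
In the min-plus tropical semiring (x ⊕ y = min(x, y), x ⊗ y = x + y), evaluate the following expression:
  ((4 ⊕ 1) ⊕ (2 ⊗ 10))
((4 ⊕ 1) ⊕ (2 ⊗ 10)) = 1

Expand innermost to outermost. Recall ⊕ takes the minimum of its arguments and ⊗ takes their sum. Working out the expression ((4 ⊕ 1) ⊕ (2 ⊗ 10)) gives 1.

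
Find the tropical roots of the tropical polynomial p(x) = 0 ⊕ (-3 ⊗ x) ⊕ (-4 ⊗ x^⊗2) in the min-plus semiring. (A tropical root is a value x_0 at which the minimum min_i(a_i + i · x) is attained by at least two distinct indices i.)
Roots: {1, 3}

Each tropical root is a break point of the lower envelope of the lines y = a_i + i · x (there are 3 lines, with slopes 0, 1, ..., 2). Only the lines that attain the minimum somewhere contribute to roots; other lines are dominated. Here the surviving (envelope) indices are i = 2, i = 1, i = 0.
Intersections between consecutive envelope lines give the roots: for adjacent envelope indices i < j the intersection is x = (a_i − a_j) / (j − i). Reading off the sorted break points: {1, 3}.
Verification: at each break x_0, at least two indices attain the minimum of min_i(a_i + i · x_0).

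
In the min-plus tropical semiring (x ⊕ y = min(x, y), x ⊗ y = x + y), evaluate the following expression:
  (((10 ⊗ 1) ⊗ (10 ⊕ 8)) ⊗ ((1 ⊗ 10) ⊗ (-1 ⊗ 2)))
(((10 ⊗ 1) ⊗ (10 ⊕ 8)) ⊗ ((1 ⊗ 10) ⊗ (-1 ⊗ 2))) = 31

Expand innermost to outermost. Recall ⊕ takes the minimum of its arguments and ⊗ takes their sum. Working out the expression (((10 ⊗ 1) ⊗ (10 ⊕ 8)) ⊗ ((1 ⊗ 10) ⊗ (-1 ⊗ 2))) gives 31.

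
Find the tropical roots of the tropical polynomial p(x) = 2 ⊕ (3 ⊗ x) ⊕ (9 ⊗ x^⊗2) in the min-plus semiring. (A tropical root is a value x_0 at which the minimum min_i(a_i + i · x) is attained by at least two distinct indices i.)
Roots: {-6, -1}

Each tropical root is a break point of the lower envelope of the lines y = a_i + i · x (there are 3 lines, with slopes 0, 1, ..., 2). Only the lines that attain the minimum somewhere contribute to roots; other lines are dominated. Here the surviving (envelope) indices are i = 2, i = 1, i = 0.
Intersections between consecutive envelope lines give the roots: for adjacent envelope indices i < j the intersection is x = (a_i − a_j) / (j − i). Reading off the sorted break points: {-6, -1}.
Verification: at each break x_0, at least two indices attain the minimum of min_i(a_i + i · x_0).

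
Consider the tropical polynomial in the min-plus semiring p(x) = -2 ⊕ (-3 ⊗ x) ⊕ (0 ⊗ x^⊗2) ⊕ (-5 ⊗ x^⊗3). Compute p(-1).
p(-1) = -8

A tropical monomial a ⊗ x^⊗i evaluates to a + i · x. Evaluating each term at x = -1:
  Term 0 contributes -2 + 0 · -1 = -2
  Term 1 contributes -3 + 1 · -1 = -4
  Term 2 contributes 0 + 2 · -1 = -2
  Term 3 contributes -5 + 3 · -1 = -8
p(-1) = ⊕ of these = min[-2, -4, -2, -8] = -8.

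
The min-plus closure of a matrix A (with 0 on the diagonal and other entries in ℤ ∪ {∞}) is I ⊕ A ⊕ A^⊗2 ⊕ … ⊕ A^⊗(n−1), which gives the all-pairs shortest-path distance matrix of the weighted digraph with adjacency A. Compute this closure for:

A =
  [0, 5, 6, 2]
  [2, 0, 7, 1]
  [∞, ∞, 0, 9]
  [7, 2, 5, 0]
Closure =
  [0, 4, 6, 2]
  [2, 0, 6, 1]
  [13, 11, 0, 9]
  [4, 2, 5, 0]

This is the Floyd-Warshall all-pairs shortest-path computation. For each intermediate vertex k = 0, 1, …, 3, update dist[i][j] ← min(dist[i][j], dist[i][k] + dist[k][j]). The final matrix gives, for each (i, j), the minimum total weight of any directed path from i to j (possibly empty when i = j).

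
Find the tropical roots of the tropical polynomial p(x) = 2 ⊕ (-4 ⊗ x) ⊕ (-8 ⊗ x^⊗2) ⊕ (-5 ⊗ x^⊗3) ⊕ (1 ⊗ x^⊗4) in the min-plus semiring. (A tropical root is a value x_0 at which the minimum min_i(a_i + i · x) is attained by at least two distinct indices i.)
Roots: {-6, -3, 4, 6}

Each tropical root is a break point of the lower envelope of the lines y = a_i + i · x (there are 5 lines, with slopes 0, 1, ..., 4). Only the lines that attain the minimum somewhere contribute to roots; other lines are dominated. Here the surviving (envelope) indices are i = 4, i = 3, i = 2, i = 1, i = 0.
Intersections between consecutive envelope lines give the roots: for adjacent envelope indices i < j the intersection is x = (a_i − a_j) / (j − i). Reading off the sorted break points: {-6, -3, 4, 6}.
Verification: at each break x_0, at least two indices attain the minimum of min_i(a_i + i · x_0).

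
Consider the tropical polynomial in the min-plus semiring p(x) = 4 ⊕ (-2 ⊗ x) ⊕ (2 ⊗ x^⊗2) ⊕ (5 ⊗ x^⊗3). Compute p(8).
p(8) = 4

A tropical monomial a ⊗ x^⊗i evaluates to a + i · x. Evaluating each term at x = 8:
  Term 0 contributes 4 + 0 · 8 = 4
  Term 1 contributes -2 + 1 · 8 = 6
  Term 2 contributes 2 + 2 · 8 = 18
  Term 3 contributes 5 + 3 · 8 = 29
p(8) = ⊕ of these = min[4, 6, 18, 29] = 4.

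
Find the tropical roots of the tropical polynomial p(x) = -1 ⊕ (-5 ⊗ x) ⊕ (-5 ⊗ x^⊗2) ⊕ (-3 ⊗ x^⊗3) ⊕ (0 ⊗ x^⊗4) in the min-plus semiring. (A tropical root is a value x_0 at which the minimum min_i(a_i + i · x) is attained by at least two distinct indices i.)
Roots: {-3, -2, 0, 4}

Each tropical root is a break point of the lower envelope of the lines y = a_i + i · x (there are 5 lines, with slopes 0, 1, ..., 4). Only the lines that attain the minimum somewhere contribute to roots; other lines are dominated. Here the surviving (envelope) indices are i = 4, i = 3, i = 2, i = 1, i = 0.
Intersections between consecutive envelope lines give the roots: for adjacent envelope indices i < j the intersection is x = (a_i − a_j) / (j − i). Reading off the sorted break points: {-3, -2, 0, 4}.
Verification: at each break x_0, at least two indices attain the minimum of min_i(a_i + i · x_0).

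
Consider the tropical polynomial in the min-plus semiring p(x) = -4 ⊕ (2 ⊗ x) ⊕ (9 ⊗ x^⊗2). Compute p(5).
p(5) = -4

A tropical monomial a ⊗ x^⊗i evaluates to a + i · x. Evaluating each term at x = 5:
  Term 0 contributes -4 + 0 · 5 = -4
  Term 1 contributes 2 + 1 · 5 = 7
  Term 2 contributes 9 + 2 · 5 = 19
p(5) = ⊕ of these = min[-4, 7, 19] = -4.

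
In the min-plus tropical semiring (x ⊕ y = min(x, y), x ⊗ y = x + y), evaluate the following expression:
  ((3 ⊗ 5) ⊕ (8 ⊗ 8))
((3 ⊗ 5) ⊕ (8 ⊗ 8)) = 8

Expand innermost to outermost. Recall ⊕ takes the minimum of its arguments and ⊗ takes their sum. Working out the expression ((3 ⊗ 5) ⊕ (8 ⊗ 8)) gives 8.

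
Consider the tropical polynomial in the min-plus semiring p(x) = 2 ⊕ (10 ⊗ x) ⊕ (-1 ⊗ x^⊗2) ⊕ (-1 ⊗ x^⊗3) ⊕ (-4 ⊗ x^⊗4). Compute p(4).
p(4) = 2

A tropical monomial a ⊗ x^⊗i evaluates to a + i · x. Evaluating each term at x = 4:
  Term 0 contributes 2 + 0 · 4 = 2
  Term 1 contributes 10 + 1 · 4 = 14
  Term 2 contributes -1 + 2 · 4 = 7
  Term 3 contributes -1 + 3 · 4 = 11
  Term 4 contributes -4 + 4 · 4 = 12
p(4) = ⊕ of these = min[2, 14, 7, 11, 12] = 2.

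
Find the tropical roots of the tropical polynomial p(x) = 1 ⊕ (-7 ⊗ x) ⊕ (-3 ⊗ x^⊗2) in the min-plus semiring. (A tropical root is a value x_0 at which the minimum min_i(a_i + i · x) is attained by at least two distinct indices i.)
Roots: {-4, 8}

Each tropical root is a break point of the lower envelope of the lines y = a_i + i · x (there are 3 lines, with slopes 0, 1, ..., 2). Only the lines that attain the minimum somewhere contribute to roots; other lines are dominated. Here the surviving (envelope) indices are i = 2, i = 1, i = 0.
Intersections between consecutive envelope lines give the roots: for adjacent envelope indices i < j the intersection is x = (a_i − a_j) / (j − i). Reading off the sorted break points: {-4, 8}.
Verification: at each break x_0, at least two indices attain the minimum of min_i(a_i + i · x_0).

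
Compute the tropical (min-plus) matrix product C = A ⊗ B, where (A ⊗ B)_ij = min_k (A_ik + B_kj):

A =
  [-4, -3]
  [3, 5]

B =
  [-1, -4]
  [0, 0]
A ⊗ B =
  [-5, -8]
  [2, -1]

Apply the min-plus product entry-by-entry:
  C[0][0] = min over k of (A[0][0] + B[0][0] = -4 + -1 = -5, A[0][1] + B[1][0] = -3 + 0 = -3) = -5 (attained at k = 0)
  C[0][1] = min over k of (A[0][0] + B[0][1] = -4 + -4 = -8, A[0][1] + B[1][1] = -3 + 0 = -3) = -8 (attained at k = 0)
  C[1][0] = min over k of (A[1][0] + B[0][0] = 3 + -1 = 2, A[1][1] + B[1][0] = 5 + 0 = 5) = 2 (attained at k = 0)
  C[1][1] = min over k of (A[1][0] + B[0][1] = 3 + -4 = -1, A[1][1] + B[1][1] = 5 + 0 = 5) = -1 (attained at k = 0)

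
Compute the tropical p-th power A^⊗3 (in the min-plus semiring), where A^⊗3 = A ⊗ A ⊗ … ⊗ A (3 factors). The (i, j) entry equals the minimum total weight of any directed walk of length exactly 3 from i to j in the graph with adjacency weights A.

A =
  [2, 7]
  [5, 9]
A^⊗3 =
  [6, 11]
  [9, 14]

Each entry (A^⊗3)_ij equals the minimum over all length-3 walks i = v_0 → v_1 → … → v_3 = j of Σ_t A[v_t][v_{t+1}]. For example, for (i, j) = (0, 1) we minimise over 4 possible intermediate vertex sequences; the minimum is 11, attained along the walk 0 → 0 → 0 → 1.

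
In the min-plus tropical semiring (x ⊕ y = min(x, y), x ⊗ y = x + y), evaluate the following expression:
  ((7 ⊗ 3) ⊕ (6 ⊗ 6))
((7 ⊗ 3) ⊕ (6 ⊗ 6)) = 10

Expand innermost to outermost. Recall ⊕ takes the minimum of its arguments and ⊗ takes their sum. Working out the expression ((7 ⊗ 3) ⊕ (6 ⊗ 6)) gives 10.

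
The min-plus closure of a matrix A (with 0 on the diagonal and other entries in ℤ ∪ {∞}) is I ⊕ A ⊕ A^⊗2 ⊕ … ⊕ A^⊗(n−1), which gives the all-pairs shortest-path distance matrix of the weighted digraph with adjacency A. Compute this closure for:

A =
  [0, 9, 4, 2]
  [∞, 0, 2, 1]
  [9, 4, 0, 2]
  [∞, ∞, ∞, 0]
Closure =
  [0, 8, 4, 2]
  [11, 0, 2, 1]
  [9, 4, 0, 2]
  [∞, ∞, ∞, 0]

This is the Floyd-Warshall all-pairs shortest-path computation. For each intermediate vertex k = 0, 1, …, 3, update dist[i][j] ← min(dist[i][j], dist[i][k] + dist[k][j]). The final matrix gives, for each (i, j), the minimum total weight of any directed path from i to j (possibly empty when i = j).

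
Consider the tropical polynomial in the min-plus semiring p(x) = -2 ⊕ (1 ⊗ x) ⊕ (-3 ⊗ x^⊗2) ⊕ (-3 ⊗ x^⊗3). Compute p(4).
p(4) = -2

A tropical monomial a ⊗ x^⊗i evaluates to a + i · x. Evaluating each term at x = 4:
  Term 0 contributes -2 + 0 · 4 = -2
  Term 1 contributes 1 + 1 · 4 = 5
  Term 2 contributes -3 + 2 · 4 = 5
  Term 3 contributes -3 + 3 · 4 = 9
p(4) = ⊕ of these = min[-2, 5, 5, 9] = -2.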